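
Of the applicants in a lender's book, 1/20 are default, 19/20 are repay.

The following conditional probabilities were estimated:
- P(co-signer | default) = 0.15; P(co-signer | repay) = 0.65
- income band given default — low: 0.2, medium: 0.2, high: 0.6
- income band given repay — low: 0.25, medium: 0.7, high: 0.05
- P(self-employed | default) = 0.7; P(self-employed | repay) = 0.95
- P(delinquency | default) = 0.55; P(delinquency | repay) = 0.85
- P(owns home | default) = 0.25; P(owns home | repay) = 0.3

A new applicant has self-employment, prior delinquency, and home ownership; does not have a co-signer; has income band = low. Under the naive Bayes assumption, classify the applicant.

default: 0.05 × (1−0.15) × 0.2 × 0.7 × 0.55 × 0.25 = 0.000818125
repay: 0.95 × (1−0.65) × 0.25 × 0.95 × 0.85 × 0.3 = 0.02013703125
Highest score → repay.

repay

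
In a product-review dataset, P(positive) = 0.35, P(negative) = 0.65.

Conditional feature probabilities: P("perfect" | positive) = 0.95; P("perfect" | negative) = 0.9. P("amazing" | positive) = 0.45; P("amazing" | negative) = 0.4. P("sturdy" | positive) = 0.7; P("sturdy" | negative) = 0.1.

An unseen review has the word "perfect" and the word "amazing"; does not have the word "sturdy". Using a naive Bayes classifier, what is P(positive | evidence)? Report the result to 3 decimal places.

0.176

positive: 0.35 × 0.95 × 0.45 × (1−0.7) = 0.0448875
negative: 0.65 × 0.9 × 0.4 × (1−0.1) = 0.2106
P(positive | x) = 0.0448875 / 0.2554875 ≈ 0.176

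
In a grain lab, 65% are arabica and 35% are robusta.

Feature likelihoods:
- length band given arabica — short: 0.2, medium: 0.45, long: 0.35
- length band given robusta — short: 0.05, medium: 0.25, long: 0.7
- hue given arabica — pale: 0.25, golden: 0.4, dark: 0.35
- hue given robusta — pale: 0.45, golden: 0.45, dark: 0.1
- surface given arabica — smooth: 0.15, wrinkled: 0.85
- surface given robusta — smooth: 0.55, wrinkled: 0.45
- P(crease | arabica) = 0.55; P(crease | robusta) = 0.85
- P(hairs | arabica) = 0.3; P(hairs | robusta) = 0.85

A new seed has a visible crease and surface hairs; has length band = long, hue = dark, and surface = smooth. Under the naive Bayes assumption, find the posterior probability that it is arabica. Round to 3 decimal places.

0.168

arabica: 0.65 × 0.35 × 0.35 × 0.15 × 0.55 × 0.3 = 0.00197071875
robusta: 0.35 × 0.7 × 0.1 × 0.55 × 0.85 × 0.85 = 0.0097356875
P(arabica | x) = 0.00197071875 / 0.01170640625 ≈ 0.168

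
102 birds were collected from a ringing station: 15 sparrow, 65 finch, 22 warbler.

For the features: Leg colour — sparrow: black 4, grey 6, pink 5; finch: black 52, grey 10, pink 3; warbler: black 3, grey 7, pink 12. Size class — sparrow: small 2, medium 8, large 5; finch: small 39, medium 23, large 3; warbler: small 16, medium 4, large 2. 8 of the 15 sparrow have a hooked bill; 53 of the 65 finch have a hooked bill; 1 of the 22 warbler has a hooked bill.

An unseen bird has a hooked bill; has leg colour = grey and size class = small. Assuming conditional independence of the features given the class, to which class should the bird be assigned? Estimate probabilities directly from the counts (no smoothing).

sparrow: (15/102) × (6/15) × (2/15) × (8/15) ≈ 0.00418301
finch: (65/102) × (10/65) × (39/65) × (53/65) ≈ 0.0479638
warbler: (22/102) × (7/22) × (16/22) × (1/22) ≈ 0.00226868
Highest score → finch.

finch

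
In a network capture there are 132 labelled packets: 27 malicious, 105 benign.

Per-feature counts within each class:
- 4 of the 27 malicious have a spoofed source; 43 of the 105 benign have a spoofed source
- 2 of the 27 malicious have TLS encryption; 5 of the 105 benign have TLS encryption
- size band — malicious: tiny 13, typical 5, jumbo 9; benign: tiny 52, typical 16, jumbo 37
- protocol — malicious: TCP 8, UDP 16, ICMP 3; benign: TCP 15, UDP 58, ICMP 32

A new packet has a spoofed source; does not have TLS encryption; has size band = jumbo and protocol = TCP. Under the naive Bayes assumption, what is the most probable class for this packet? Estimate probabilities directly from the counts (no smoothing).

malicious: (27/132) × (4/27) × (25/27) × (9/27) × (8/27) ≈ 0.0027712
benign: (105/132) × (43/105) × (100/105) × (37/105) × (15/105) ≈ 0.0156178
Highest score → benign.

benign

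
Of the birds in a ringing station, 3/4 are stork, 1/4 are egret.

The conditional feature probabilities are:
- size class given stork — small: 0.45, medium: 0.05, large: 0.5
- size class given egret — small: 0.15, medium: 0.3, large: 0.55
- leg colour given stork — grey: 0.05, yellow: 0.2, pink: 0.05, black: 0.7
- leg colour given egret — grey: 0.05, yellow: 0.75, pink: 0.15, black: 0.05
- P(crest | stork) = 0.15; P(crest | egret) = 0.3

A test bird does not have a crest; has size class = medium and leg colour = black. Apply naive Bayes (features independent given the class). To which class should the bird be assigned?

stork: 0.75 × 0.05 × 0.7 × (1−0.15) = 0.0223125
egret: 0.25 × 0.3 × 0.05 × (1−0.3) = 0.002625
Highest score → stork.

stork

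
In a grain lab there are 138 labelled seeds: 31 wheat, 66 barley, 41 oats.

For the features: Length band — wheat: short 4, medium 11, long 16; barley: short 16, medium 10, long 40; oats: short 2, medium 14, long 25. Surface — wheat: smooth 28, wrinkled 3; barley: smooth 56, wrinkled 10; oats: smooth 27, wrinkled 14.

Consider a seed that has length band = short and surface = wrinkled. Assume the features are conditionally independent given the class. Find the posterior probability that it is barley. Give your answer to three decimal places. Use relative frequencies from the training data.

0.694

wheat: (31/138) × (4/31) × (3/31) ≈ 0.00280505
barley: (66/138) × (16/66) × (10/66) ≈ 0.017567
oats: (41/138) × (2/41) × (14/41) ≈ 0.00494875
P(barley | x) = 0.017567 / 0.0253208 ≈ 0.694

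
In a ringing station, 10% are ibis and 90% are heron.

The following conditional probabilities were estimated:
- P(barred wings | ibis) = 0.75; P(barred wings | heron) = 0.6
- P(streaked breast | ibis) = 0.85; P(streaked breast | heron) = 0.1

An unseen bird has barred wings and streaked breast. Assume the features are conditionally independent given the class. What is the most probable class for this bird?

ibis

ibis: 0.1 × 0.75 × 0.85 = 0.06375
heron: 0.9 × 0.6 × 0.1 = 0.054
Highest score → ibis.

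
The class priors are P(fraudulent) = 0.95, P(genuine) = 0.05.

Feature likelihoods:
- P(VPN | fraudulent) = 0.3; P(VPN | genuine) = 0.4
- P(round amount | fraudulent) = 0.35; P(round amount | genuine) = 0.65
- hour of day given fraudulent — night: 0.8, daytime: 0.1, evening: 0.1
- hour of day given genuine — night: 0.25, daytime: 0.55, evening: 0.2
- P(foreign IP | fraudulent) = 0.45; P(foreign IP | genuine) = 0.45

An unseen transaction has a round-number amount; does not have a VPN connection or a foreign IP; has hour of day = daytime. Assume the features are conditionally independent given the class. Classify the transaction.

fraudulent: 0.95 × (1−0.3) × 0.35 × 0.1 × (1−0.45) = 0.01280125
genuine: 0.05 × (1−0.4) × 0.65 × 0.55 × (1−0.45) = 0.00589875
Highest score → fraudulent.

fraudulent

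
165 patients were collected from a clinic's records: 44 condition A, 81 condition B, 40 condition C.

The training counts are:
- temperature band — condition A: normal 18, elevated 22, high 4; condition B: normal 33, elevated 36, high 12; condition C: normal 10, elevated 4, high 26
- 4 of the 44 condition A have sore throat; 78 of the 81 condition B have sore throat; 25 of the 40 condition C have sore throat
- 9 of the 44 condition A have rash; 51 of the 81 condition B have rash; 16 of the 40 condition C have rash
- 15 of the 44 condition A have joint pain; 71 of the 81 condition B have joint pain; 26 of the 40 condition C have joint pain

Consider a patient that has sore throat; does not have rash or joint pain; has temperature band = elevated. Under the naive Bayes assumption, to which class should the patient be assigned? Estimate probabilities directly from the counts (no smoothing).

condition B

condition A: (44/165) × (22/44) × (4/44) × (35/44) × (29/44) ≈ 0.00635487
condition B: (81/165) × (36/81) × (78/81) × (30/81) × (10/81) ≈ 0.00960681
condition C: (40/165) × (4/40) × (25/40) × (24/40) × (14/40) ≈ 0.00318182
Highest score → condition B.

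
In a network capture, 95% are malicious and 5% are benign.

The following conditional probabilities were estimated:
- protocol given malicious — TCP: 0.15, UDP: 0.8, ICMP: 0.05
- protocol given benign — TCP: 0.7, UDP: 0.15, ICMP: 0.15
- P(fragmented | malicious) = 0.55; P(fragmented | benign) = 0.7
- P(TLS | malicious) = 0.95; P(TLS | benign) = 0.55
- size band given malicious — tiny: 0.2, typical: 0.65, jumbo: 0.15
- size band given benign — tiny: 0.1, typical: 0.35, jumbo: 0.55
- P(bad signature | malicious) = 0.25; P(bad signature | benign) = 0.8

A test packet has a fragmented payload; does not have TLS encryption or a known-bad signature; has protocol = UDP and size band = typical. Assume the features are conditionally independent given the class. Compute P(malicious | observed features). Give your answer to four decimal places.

0.9840

malicious: 0.95 × 0.8 × 0.55 × (1−0.95) × 0.65 × (1−0.25) = 0.01018875
benign: 0.05 × 0.15 × 0.7 × (1−0.55) × 0.35 × (1−0.8) = 0.000165375
P(malicious | x) = 0.01018875 / 0.010354125 ≈ 0.9840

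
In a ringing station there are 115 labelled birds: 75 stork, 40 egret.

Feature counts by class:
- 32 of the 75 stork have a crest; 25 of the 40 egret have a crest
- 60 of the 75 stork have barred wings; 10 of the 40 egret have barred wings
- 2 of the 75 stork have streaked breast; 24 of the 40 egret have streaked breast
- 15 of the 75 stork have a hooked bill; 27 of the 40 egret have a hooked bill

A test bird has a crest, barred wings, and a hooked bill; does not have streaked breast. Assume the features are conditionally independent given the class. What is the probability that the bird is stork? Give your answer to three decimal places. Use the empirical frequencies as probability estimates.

0.747

stork: (75/115) × (32/75) × (60/75) × (73/75) × (15/75) ≈ 0.0433345
egret: (40/115) × (25/40) × (10/40) × (16/40) × (27/40) ≈ 0.0146739
P(stork | x) = 0.0433345 / 0.0580084 ≈ 0.747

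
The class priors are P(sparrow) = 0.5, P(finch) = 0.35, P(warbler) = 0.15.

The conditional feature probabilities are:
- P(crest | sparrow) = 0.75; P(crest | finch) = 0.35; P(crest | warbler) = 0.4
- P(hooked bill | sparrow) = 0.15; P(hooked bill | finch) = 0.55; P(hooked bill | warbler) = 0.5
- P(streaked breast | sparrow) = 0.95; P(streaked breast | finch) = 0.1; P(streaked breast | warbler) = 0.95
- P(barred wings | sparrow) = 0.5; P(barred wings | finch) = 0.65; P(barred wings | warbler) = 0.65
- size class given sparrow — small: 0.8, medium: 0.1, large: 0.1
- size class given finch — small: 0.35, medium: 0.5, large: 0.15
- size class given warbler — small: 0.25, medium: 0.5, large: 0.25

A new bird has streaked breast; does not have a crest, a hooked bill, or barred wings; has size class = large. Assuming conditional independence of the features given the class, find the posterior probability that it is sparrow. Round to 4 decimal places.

0.5412

sparrow: 0.5 × (1−0.75) × (1−0.15) × 0.95 × (1−0.5) × 0.1 = 0.005046875
finch: 0.35 × (1−0.35) × (1−0.55) × 0.1 × (1−0.65) × 0.15 = 0.00053746875
warbler: 0.15 × (1−0.4) × (1−0.5) × 0.95 × (1−0.65) × 0.25 = 0.003740625
P(sparrow | x) = 0.005046875 / 0.00932496875 ≈ 0.5412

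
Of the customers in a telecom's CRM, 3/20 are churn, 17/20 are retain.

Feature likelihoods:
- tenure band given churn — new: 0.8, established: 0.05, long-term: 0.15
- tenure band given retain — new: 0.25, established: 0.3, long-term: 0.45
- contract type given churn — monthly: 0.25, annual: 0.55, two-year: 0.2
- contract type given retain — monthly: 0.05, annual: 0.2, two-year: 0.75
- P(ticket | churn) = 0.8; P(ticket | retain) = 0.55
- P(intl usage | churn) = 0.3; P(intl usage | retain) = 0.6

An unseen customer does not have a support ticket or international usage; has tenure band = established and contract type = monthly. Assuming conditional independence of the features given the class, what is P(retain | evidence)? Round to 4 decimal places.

churn: 0.15 × 0.05 × 0.25 × (1−0.8) × (1−0.3) = 0.0002625
retain: 0.85 × 0.3 × 0.05 × (1−0.55) × (1−0.6) = 0.002295
P(retain | x) = 0.002295 / 0.0025575 ≈ 0.8974

0.8974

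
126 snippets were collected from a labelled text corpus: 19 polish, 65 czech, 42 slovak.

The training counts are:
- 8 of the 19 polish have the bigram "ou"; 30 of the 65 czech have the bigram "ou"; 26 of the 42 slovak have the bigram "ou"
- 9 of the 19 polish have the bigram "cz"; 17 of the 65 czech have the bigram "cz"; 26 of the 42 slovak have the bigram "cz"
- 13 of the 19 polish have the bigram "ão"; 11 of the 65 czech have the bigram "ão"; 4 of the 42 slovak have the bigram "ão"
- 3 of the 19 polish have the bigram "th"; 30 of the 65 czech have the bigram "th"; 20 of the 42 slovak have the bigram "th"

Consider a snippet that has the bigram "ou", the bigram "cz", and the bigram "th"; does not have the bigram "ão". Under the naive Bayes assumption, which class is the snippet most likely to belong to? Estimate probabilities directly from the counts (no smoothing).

polish: (19/126) × (8/19) × (9/19) × (6/19) × (3/19) ≈ 0.00149959
czech: (65/126) × (30/65) × (17/65) × (54/65) × (30/65) ≈ 0.0238767
slovak: (42/126) × (26/42) × (26/42) × (38/42) × (20/42) ≈ 0.0550354
Highest score → slovak.

slovak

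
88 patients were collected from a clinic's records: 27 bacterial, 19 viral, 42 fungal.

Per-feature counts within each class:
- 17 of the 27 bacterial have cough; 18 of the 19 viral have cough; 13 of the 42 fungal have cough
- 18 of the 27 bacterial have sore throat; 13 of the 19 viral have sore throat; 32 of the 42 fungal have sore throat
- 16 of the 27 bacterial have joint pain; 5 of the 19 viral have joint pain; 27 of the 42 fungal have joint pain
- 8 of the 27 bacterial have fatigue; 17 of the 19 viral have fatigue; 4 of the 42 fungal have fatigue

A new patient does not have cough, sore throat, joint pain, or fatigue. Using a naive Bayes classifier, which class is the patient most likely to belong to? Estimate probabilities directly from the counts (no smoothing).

bacterial: (27/88) × (10/27) × (9/27) × (11/27) × (19/27) ≈ 0.0108596
viral: (19/88) × (1/19) × (6/19) × (14/19) × (2/19) ≈ 0.000278334
fungal: (42/88) × (29/42) × (10/42) × (15/42) × (38/42) ≈ 0.0253538
Highest score → fungal.

fungal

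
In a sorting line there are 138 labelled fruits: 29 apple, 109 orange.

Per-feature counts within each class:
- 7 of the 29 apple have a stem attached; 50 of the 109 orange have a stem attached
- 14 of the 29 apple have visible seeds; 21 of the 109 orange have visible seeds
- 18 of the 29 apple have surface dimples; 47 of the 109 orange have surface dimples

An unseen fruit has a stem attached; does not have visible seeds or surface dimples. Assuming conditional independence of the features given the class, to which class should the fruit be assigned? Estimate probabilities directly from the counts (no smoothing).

orange

apple: (29/138) × (7/29) × (15/29) × (11/29) ≈ 0.00995192
orange: (109/138) × (50/109) × (88/109) × (62/109) ≈ 0.166384
Highest score → orange.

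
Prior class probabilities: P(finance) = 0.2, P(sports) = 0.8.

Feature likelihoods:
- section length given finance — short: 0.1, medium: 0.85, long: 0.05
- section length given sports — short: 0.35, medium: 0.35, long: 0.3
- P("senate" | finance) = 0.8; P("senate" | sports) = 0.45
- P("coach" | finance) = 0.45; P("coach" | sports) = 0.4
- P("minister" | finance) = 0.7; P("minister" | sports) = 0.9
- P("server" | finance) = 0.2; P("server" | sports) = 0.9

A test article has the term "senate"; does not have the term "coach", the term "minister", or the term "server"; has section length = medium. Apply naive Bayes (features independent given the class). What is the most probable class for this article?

finance

finance: 0.2 × 0.85 × 0.8 × (1−0.45) × (1−0.7) × (1−0.2) = 0.017952
sports: 0.8 × 0.35 × 0.45 × (1−0.4) × (1−0.9) × (1−0.9) = 0.000756
Highest score → finance.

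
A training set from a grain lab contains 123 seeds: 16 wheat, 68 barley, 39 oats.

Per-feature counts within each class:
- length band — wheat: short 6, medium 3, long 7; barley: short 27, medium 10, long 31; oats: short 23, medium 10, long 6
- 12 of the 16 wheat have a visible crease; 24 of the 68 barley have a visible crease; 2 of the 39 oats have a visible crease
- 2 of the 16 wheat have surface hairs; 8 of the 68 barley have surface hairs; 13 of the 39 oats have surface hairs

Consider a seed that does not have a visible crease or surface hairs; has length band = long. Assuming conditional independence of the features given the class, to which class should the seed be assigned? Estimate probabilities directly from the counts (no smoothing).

wheat: (16/123) × (7/16) × (4/16) × (14/16) ≈ 0.0124492
barley: (68/123) × (31/68) × (44/68) × (60/68) ≈ 0.143894
oats: (39/123) × (6/39) × (37/39) × (26/39) ≈ 0.0308526
Highest score → barley.

barley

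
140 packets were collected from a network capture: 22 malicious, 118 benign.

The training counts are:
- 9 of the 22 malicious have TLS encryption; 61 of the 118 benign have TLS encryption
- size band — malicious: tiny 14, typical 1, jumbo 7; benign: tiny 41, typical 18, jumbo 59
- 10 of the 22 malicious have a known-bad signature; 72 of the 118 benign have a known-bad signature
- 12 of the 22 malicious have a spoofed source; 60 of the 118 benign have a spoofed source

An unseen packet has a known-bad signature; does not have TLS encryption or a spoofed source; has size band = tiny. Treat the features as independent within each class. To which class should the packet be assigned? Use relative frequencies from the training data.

benign

malicious: (22/140) × (13/22) × (14/22) × (10/22) × (10/22) ≈ 0.0122089
benign: (118/140) × (57/118) × (41/118) × (72/118) × (58/118) ≈ 0.0424273
Highest score → benign.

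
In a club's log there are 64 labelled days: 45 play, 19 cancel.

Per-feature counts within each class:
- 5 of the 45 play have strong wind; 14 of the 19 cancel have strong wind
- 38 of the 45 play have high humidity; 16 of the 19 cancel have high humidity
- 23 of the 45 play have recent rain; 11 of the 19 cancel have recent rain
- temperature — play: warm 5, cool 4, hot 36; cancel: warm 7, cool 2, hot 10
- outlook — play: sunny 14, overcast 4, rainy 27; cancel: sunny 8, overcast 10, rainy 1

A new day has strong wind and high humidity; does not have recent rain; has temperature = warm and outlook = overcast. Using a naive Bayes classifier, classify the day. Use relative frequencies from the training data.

cancel

play: (45/64) × (5/45) × (38/45) × (22/45) × (5/45) × (4/45) ≈ 0.000318549
cancel: (19/64) × (14/19) × (16/19) × (8/19) × (7/19) × (10/19) ≈ 0.0150398
Highest score → cancel.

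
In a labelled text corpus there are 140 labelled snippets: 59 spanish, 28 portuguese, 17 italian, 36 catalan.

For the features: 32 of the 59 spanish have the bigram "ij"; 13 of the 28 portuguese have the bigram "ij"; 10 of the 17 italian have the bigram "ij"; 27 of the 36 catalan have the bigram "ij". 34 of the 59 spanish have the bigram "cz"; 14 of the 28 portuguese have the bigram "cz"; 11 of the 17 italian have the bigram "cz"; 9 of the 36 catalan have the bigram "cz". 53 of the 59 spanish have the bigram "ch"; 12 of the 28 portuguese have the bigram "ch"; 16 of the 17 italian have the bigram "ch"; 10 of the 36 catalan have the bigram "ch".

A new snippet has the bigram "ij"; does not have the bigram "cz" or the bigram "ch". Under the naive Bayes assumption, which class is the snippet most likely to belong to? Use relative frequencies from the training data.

spanish: (59/140) × (32/59) × (25/59) × (6/59) ≈ 0.00984939
portuguese: (28/140) × (13/28) × (14/28) × (16/28) ≈ 0.0265306
italian: (17/140) × (10/17) × (6/17) × (1/17) ≈ 0.00148295
catalan: (36/140) × (27/36) × (27/36) × (26/36) ≈ 0.104464
Highest score → catalan.

catalan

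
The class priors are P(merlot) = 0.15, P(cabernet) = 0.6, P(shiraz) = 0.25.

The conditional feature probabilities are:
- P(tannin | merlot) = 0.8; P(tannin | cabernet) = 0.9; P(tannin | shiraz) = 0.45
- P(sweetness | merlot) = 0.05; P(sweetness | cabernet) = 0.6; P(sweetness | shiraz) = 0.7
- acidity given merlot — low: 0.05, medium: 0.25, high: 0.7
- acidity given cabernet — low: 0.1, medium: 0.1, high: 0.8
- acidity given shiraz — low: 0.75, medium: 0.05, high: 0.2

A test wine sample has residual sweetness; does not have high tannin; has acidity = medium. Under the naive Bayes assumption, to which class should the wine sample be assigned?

merlot: 0.15 × (1−0.8) × 0.05 × 0.25 = 0.000375
cabernet: 0.6 × (1−0.9) × 0.6 × 0.1 = 0.0036
shiraz: 0.25 × (1−0.45) × 0.7 × 0.05 = 0.0048125
Highest score → shiraz.

shiraz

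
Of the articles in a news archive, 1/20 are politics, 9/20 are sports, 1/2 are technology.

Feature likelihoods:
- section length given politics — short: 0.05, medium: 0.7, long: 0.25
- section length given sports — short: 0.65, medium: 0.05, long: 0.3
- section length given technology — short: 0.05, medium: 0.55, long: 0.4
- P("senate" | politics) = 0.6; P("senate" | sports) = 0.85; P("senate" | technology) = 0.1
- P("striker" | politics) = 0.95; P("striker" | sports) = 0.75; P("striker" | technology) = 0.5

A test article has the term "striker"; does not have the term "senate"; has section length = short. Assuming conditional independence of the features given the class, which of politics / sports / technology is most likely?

politics: 0.05 × 0.05 × (1−0.6) × 0.95 = 0.00095
sports: 0.45 × 0.65 × (1−0.85) × 0.75 = 0.03290625
technology: 0.5 × 0.05 × (1−0.1) × 0.5 = 0.01125
Highest score → sports.

sports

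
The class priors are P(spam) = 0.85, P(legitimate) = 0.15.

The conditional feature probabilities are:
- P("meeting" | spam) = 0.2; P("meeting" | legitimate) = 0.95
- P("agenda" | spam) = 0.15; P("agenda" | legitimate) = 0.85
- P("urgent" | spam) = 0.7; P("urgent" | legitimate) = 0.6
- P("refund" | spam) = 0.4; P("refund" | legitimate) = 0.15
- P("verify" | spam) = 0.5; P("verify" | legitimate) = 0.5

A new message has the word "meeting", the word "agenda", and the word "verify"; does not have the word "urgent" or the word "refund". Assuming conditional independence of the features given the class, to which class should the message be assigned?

spam: 0.85 × 0.2 × 0.15 × (1−0.7) × (1−0.4) × 0.5 = 0.002295
legitimate: 0.15 × 0.95 × 0.85 × (1−0.6) × (1−0.15) × 0.5 = 0.02059125
Highest score → legitimate.

legitimate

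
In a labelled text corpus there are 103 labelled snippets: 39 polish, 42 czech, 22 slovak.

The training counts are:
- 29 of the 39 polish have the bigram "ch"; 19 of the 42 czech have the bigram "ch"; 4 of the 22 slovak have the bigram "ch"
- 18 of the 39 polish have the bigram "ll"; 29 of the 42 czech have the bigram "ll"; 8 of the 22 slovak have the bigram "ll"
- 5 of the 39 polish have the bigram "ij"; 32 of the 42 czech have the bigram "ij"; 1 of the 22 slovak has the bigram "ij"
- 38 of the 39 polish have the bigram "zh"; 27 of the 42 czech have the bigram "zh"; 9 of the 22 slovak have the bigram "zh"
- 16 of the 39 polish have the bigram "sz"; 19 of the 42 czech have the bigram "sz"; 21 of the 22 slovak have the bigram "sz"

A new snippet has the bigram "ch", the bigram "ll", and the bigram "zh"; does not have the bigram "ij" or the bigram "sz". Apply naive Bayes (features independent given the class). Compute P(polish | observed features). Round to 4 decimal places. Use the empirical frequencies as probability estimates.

0.8563

polish: (39/103) × (29/39) × (18/39) × (34/39) × (38/39) × (23/39) ≈ 0.0650976
czech: (42/103) × (19/42) × (29/42) × (10/42) × (27/42) × (23/42) ≈ 0.010676
slovak: (22/103) × (4/22) × (8/22) × (21/22) × (9/22) × (1/22) ≈ 0.000250659
P(polish | x) = 0.0650976 / 0.076024259 ≈ 0.8563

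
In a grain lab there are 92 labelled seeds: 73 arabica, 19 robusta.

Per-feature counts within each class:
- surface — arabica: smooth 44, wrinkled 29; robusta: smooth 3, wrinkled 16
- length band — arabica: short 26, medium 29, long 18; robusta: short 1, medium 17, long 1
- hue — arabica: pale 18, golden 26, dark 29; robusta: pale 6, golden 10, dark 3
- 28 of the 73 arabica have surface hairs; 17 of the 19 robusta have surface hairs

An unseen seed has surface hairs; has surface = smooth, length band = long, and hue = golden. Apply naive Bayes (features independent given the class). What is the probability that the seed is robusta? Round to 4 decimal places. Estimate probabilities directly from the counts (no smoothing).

arabica: (73/92) × (44/73) × (18/73) × (26/73) × (28/73) ≈ 0.0161102
robusta: (19/92) × (3/19) × (1/19) × (10/19) × (17/19) ≈ 0.000808205
P(robusta | x) = 0.000808205 / 0.016918405 ≈ 0.0478

0.0478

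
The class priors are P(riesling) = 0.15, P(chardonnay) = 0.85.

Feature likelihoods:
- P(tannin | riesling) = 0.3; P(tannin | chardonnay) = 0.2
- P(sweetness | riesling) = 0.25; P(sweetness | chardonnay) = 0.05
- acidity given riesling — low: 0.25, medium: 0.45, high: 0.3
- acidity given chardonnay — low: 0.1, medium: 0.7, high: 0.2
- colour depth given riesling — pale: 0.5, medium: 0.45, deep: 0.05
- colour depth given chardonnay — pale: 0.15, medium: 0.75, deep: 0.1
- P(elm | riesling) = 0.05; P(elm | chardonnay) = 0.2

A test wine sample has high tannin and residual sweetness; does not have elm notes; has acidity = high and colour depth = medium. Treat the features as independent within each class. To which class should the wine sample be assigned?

riesling: 0.15 × 0.3 × 0.25 × 0.3 × 0.45 × (1−0.05) = 0.0014428125
chardonnay: 0.85 × 0.2 × 0.05 × 0.2 × 0.75 × (1−0.2) = 0.00102
Highest score → riesling.

riesling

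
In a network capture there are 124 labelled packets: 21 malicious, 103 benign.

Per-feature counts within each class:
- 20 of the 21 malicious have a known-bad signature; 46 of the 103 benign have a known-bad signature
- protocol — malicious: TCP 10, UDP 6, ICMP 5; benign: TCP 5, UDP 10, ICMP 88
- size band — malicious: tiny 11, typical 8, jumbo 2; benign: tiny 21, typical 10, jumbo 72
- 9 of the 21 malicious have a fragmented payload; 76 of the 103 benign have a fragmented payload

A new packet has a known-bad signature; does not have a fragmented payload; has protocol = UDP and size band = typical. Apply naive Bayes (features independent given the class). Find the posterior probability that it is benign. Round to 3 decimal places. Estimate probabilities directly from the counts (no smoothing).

malicious: (21/124) × (20/21) × (6/21) × (8/21) × (12/21) ≈ 0.0100317
benign: (103/124) × (46/103) × (10/103) × (10/103) × (27/103) ≈ 0.000916618
P(benign | x) = 0.000916618 / 0.010948318 ≈ 0.084

0.084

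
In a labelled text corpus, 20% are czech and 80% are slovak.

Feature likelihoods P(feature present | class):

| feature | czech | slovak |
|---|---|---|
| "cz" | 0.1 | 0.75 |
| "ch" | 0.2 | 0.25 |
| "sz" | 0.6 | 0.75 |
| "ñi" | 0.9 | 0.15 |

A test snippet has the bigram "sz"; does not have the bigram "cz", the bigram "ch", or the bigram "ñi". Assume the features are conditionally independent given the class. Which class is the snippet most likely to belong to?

czech: 0.2 × (1−0.1) × (1−0.2) × 0.6 × (1−0.9) = 0.00864
slovak: 0.8 × (1−0.75) × (1−0.25) × 0.75 × (1−0.15) = 0.095625
Highest score → slovak.

slovak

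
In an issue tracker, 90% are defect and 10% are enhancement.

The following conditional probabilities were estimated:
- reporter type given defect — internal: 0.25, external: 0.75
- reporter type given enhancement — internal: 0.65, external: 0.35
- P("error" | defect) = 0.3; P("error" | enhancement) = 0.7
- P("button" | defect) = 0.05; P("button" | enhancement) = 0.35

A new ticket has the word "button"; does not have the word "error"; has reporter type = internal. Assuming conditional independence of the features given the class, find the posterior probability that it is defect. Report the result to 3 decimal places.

defect: 0.9 × 0.25 × (1−0.3) × 0.05 = 0.007875
enhancement: 0.1 × 0.65 × (1−0.7) × 0.35 = 0.006825
P(defect | x) = 0.007875 / 0.0147 ≈ 0.536

0.536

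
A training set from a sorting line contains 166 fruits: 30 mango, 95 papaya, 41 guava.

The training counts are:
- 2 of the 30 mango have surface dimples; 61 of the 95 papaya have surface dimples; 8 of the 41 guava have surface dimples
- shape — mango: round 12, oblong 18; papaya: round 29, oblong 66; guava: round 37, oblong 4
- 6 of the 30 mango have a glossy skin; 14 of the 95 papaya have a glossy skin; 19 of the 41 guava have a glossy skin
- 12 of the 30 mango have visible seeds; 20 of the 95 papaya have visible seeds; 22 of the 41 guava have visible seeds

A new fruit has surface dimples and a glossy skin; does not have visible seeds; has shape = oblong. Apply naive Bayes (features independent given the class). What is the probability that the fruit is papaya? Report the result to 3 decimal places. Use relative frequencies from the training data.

mango: (30/166) × (2/30) × (18/30) × (6/30) × (18/30) ≈ 0.00086747
papaya: (95/166) × (61/95) × (66/95) × (14/95) × (75/95) ≈ 0.0297019
guava: (41/166) × (8/41) × (4/41) × (19/41) × (19/41) ≈ 0.00100971
P(papaya | x) = 0.0297019 / 0.03157908 ≈ 0.941

0.941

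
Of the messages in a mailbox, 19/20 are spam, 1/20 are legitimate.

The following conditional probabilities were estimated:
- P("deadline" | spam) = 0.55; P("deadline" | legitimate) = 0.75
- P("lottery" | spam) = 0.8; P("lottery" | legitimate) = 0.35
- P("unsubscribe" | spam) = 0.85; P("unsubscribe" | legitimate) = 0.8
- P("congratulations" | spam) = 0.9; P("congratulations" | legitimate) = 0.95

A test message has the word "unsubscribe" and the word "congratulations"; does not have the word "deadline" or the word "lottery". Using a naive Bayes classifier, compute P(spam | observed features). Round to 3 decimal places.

spam: 0.95 × (1−0.55) × (1−0.8) × 0.85 × 0.9 = 0.0654075
legitimate: 0.05 × (1−0.75) × (1−0.35) × 0.8 × 0.95 = 0.006175
P(spam | x) = 0.0654075 / 0.0715825 ≈ 0.914

0.914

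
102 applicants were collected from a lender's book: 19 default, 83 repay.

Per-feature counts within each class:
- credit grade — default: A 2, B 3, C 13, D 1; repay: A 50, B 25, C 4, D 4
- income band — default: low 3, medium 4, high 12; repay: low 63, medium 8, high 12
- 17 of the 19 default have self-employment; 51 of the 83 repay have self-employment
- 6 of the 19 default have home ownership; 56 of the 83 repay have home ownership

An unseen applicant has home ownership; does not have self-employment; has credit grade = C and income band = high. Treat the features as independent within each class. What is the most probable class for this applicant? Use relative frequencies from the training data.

default

default: (19/102) × (13/19) × (12/19) × (2/19) × (6/19) ≈ 0.00267575
repay: (83/102) × (4/83) × (12/83) × (32/83) × (56/83) ≈ 0.00147484
Highest score → default.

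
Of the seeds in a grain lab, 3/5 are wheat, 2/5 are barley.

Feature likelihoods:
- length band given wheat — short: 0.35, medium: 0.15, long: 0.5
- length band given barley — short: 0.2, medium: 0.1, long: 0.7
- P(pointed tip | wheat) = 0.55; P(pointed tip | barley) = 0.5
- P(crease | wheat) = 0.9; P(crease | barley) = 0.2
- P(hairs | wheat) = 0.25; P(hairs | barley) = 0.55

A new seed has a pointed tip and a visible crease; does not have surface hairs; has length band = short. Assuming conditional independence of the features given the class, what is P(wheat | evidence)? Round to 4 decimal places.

0.9559

wheat: 0.6 × 0.35 × 0.55 × 0.9 × (1−0.25) = 0.0779625
barley: 0.4 × 0.2 × 0.5 × 0.2 × (1−0.55) = 0.0036
P(wheat | x) = 0.0779625 / 0.0815625 ≈ 0.9559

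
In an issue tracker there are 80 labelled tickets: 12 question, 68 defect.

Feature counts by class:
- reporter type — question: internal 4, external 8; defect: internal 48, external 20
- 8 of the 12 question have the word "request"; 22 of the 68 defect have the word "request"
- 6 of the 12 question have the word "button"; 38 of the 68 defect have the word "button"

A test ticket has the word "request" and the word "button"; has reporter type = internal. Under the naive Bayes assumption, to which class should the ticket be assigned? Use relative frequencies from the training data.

defect

question: (12/80) × (4/12) × (8/12) × (6/12) ≈ 0.0166667
defect: (68/80) × (48/68) × (22/68) × (38/68) ≈ 0.108478
Highest score → defect.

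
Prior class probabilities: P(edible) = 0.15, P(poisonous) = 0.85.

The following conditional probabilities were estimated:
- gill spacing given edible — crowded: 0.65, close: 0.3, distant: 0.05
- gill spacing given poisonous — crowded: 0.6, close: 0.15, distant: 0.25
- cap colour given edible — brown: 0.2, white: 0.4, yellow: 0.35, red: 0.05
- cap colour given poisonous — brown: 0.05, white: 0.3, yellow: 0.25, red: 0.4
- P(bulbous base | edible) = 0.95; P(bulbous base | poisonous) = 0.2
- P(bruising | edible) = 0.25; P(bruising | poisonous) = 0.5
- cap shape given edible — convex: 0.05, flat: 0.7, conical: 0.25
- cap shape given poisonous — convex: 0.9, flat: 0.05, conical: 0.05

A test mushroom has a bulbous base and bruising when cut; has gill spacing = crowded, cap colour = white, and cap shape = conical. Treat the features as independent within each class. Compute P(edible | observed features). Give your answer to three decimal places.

edible: 0.15 × 0.65 × 0.4 × 0.95 × 0.25 × 0.25 = 0.002315625
poisonous: 0.85 × 0.6 × 0.3 × 0.2 × 0.5 × 0.05 = 0.000765
P(edible | x) = 0.002315625 / 0.003080625 ≈ 0.752

0.752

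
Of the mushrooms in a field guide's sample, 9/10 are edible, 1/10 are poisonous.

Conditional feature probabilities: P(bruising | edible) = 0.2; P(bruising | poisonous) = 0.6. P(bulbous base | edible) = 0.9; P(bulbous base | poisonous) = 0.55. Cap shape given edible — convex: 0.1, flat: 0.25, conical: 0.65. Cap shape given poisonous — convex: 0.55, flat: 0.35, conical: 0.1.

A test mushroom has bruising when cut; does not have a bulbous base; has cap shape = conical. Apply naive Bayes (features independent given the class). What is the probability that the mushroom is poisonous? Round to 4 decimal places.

0.1875

edible: 0.9 × 0.2 × (1−0.9) × 0.65 = 0.0117
poisonous: 0.1 × 0.6 × (1−0.55) × 0.1 = 0.0027
P(poisonous | x) = 0.0027 / 0.0144 ≈ 0.1875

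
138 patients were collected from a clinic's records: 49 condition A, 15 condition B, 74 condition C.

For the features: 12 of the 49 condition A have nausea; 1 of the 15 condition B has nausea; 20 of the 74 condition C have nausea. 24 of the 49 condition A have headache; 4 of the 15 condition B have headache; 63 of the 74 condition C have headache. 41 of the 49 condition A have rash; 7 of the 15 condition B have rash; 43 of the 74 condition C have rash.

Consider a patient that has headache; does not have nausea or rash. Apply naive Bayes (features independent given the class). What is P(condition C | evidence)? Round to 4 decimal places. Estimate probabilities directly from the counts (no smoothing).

0.7955

condition A: (49/138) × (37/49) × (24/49) × (8/49) ≈ 0.0214403
condition B: (15/138) × (14/15) × (4/15) × (8/15) ≈ 0.0144283
condition C: (74/138) × (54/74) × (63/74) × (31/74) ≈ 0.139558
P(condition C | x) = 0.139558 / 0.1754266 ≈ 0.7955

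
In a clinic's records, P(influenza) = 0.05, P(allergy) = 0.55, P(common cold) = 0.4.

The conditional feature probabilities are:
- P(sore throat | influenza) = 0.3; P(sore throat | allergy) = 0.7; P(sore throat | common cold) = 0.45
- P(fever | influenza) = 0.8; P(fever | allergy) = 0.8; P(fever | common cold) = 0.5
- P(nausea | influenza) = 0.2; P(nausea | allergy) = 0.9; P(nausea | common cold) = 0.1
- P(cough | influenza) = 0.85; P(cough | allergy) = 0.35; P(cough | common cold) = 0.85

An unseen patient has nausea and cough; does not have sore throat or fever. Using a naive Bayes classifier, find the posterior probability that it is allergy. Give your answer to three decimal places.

0.497

influenza: 0.05 × (1−0.3) × (1−0.8) × 0.2 × 0.85 = 0.00119
allergy: 0.55 × (1−0.7) × (1−0.8) × 0.9 × 0.35 = 0.010395
common cold: 0.4 × (1−0.45) × (1−0.5) × 0.1 × 0.85 = 0.00935
P(allergy | x) = 0.010395 / 0.020935 ≈ 0.497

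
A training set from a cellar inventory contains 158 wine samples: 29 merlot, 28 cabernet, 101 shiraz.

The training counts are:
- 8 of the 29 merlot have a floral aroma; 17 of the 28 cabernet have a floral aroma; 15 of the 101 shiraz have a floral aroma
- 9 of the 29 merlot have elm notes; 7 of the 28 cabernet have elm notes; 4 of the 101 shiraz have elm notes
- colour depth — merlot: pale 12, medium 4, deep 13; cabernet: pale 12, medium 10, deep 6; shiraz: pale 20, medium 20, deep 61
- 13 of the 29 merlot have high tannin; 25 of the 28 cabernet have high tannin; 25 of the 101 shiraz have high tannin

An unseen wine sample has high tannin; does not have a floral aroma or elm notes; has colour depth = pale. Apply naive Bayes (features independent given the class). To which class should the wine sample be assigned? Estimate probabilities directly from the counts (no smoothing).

merlot: (29/158) × (21/29) × (20/29) × (12/29) × (13/29) ≈ 0.0170029
cabernet: (28/158) × (11/28) × (21/28) × (12/28) × (25/28) ≈ 0.0199803
shiraz: (101/158) × (86/101) × (97/101) × (20/101) × (25/101) ≈ 0.0256224
Highest score → shiraz.

shiraz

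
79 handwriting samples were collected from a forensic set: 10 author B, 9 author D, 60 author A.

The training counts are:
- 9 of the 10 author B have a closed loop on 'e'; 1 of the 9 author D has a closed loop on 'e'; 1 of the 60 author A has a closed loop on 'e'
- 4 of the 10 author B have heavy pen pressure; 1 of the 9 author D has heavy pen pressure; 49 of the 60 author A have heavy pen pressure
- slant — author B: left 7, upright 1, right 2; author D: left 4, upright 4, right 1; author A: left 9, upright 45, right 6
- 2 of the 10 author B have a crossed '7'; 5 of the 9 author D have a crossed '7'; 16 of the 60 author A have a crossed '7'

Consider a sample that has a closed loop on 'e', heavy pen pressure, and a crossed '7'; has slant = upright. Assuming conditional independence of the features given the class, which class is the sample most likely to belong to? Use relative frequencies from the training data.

author A

author B: (10/79) × (9/10) × (4/10) × (1/10) × (2/10) ≈ 0.000911392
author D: (9/79) × (1/9) × (1/9) × (4/9) × (5/9) ≈ 0.000347276
author A: (60/79) × (1/60) × (49/60) × (45/60) × (16/60) ≈ 0.00206751
Highest score → author A.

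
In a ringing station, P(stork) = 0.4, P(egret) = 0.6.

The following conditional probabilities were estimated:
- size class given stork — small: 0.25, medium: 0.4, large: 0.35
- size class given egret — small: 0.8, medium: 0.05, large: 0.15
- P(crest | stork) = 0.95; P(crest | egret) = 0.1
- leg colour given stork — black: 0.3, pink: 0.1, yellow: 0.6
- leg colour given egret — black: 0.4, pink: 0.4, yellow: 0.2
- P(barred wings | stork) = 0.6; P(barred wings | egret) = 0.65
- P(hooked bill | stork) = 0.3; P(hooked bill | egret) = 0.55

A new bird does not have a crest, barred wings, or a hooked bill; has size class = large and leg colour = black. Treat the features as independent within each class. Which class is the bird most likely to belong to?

stork: 0.4 × 0.35 × (1−0.95) × 0.3 × (1−0.6) × (1−0.3) = 0.000588
egret: 0.6 × 0.15 × (1−0.1) × 0.4 × (1−0.65) × (1−0.55) = 0.005103
Highest score → egret.

egret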